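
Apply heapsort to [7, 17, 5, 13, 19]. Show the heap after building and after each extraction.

Build heap: [19, 17, 5, 13, 7]
Extract 19: [17, 13, 5, 7, 19]
Extract 17: [13, 7, 5, 17, 19]
Extract 13: [7, 5, 13, 17, 19]
Extract 7: [5, 7, 13, 17, 19]


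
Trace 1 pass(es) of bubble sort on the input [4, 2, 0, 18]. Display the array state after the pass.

After pass 1: [2, 0, 4, 18] (2 swaps)
Total swaps: 2


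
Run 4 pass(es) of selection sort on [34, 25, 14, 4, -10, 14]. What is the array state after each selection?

Pass 1: Select minimum -10 at index 4, swap -> [-10, 25, 14, 4, 34, 14]
Pass 2: Select minimum 4 at index 3, swap -> [-10, 4, 14, 25, 34, 14]
Pass 3: Select minimum 14 at index 2, swap -> [-10, 4, 14, 25, 34, 14]
Pass 4: Select minimum 14 at index 5, swap -> [-10, 4, 14, 14, 34, 25]


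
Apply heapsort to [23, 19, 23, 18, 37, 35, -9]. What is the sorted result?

Build heap: [37, 23, 35, 18, 19, 23, -9]
Extract 37: [35, 23, 23, 18, 19, -9, 37]
Extract 35: [23, 19, 23, 18, -9, 35, 37]
Extract 23: [23, 19, -9, 18, 23, 35, 37]
Extract 23: [19, 18, -9, 23, 23, 35, 37]
Extract 19: [18, -9, 19, 23, 23, 35, 37]
Extract 18: [-9, 18, 19, 23, 23, 35, 37]


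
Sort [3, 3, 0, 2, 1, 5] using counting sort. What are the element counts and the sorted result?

Count array: [1, 1, 1, 2, 0, 1]
(count[i] = number of elements equal to i)
Cumulative count: [1, 2, 3, 5, 5, 6]
Sorted: [0, 1, 2, 3, 3, 5]


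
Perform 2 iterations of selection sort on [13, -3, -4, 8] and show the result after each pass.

Pass 1: Select minimum -4 at index 2, swap -> [-4, -3, 13, 8]
Pass 2: Select minimum -3 at index 1, swap -> [-4, -3, 13, 8]


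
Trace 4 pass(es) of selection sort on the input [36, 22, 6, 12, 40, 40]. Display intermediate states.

Pass 1: Select minimum 6 at index 2, swap -> [6, 22, 36, 12, 40, 40]
Pass 2: Select minimum 12 at index 3, swap -> [6, 12, 36, 22, 40, 40]
Pass 3: Select minimum 22 at index 3, swap -> [6, 12, 22, 36, 40, 40]
Pass 4: Select minimum 36 at index 3, swap -> [6, 12, 22, 36, 40, 40]


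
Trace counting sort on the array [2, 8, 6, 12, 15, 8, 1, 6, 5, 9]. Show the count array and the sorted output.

Count array: [0, 1, 1, 0, 0, 1, 2, 0, 2, 1, 0, 0, 1, 0, 0, 1]
(count[i] = number of elements equal to i)
Cumulative count: [0, 1, 2, 2, 2, 3, 5, 5, 7, 8, 8, 8, 9, 9, 9, 10]
Sorted: [1, 2, 5, 6, 6, 8, 8, 9, 12, 15]


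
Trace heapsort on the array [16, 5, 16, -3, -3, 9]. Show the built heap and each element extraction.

Build heap: [16, 5, 16, -3, -3, 9]
Extract 16: [16, 5, 9, -3, -3, 16]
Extract 16: [9, 5, -3, -3, 16, 16]
Extract 9: [5, -3, -3, 9, 16, 16]
Extract 5: [-3, -3, 5, 9, 16, 16]
Extract -3: [-3, -3, 5, 9, 16, 16]


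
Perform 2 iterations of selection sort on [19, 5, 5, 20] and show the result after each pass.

Pass 1: Select minimum 5 at index 1, swap -> [5, 19, 5, 20]
Pass 2: Select minimum 5 at index 2, swap -> [5, 5, 19, 20]


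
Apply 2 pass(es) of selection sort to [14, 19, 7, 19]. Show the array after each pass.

Pass 1: Select minimum 7 at index 2, swap -> [7, 19, 14, 19]
Pass 2: Select minimum 14 at index 2, swap -> [7, 14, 19, 19]


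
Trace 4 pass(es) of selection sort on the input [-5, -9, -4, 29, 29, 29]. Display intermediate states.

Pass 1: Select minimum -9 at index 1, swap -> [-9, -5, -4, 29, 29, 29]
Pass 2: Select minimum -5 at index 1, swap -> [-9, -5, -4, 29, 29, 29]
Pass 3: Select minimum -4 at index 2, swap -> [-9, -5, -4, 29, 29, 29]
Pass 4: Select minimum 29 at index 3, swap -> [-9, -5, -4, 29, 29, 29]


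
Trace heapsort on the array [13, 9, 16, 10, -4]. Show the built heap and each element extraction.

Build heap: [16, 10, 13, 9, -4]
Extract 16: [13, 10, -4, 9, 16]
Extract 13: [10, 9, -4, 13, 16]
Extract 10: [9, -4, 10, 13, 16]
Extract 9: [-4, 9, 10, 13, 16]


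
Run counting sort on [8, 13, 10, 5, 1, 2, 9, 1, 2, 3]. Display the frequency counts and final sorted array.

Count array: [0, 2, 2, 1, 0, 1, 0, 0, 1, 1, 1, 0, 0, 1]
(count[i] = number of elements equal to i)
Cumulative count: [0, 2, 4, 5, 5, 6, 6, 6, 7, 8, 9, 9, 9, 10]
Sorted: [1, 1, 2, 2, 3, 5, 8, 9, 10, 13]


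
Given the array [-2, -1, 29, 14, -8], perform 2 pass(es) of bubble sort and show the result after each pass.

After pass 1: [-2, -1, 14, -8, 29] (2 swaps)
After pass 2: [-2, -1, -8, 14, 29] (1 swaps)
Total swaps: 3


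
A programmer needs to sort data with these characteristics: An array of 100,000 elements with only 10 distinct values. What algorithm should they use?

Best choice: 3-way quicksort or Counting sort
Reason: 3-way (Dutch national flag) partitioning groups every copy of the pivot together, so with only d=10 distinct keys quicksort finishes in O(n log d) expected time, which is effectively linear; counting sort runs in O(n + k) where k is the size of the key range (not the number of distinct values), so it is linear when the 10 values are integers drawn from a small known range


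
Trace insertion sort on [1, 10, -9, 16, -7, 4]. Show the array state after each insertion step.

First element 1 is already 'sorted'
Insert 10: shifted 0 elements -> [1, 10, -9, 16, -7, 4]
Insert -9: shifted 2 elements -> [-9, 1, 10, 16, -7, 4]
Insert 16: shifted 0 elements -> [-9, 1, 10, 16, -7, 4]
Insert -7: shifted 3 elements -> [-9, -7, 1, 10, 16, 4]
Insert 4: shifted 2 elements -> [-9, -7, 1, 4, 10, 16]


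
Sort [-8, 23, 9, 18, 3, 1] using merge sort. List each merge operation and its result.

Divide and conquer:
  Merge [23] + [9] -> [9, 23]
  Merge [-8] + [9, 23] -> [-8, 9, 23]
  Merge [3] + [1] -> [1, 3]
  Merge [18] + [1, 3] -> [1, 3, 18]
  Merge [-8, 9, 23] + [1, 3, 18] -> [-8, 1, 3, 9, 18, 23]


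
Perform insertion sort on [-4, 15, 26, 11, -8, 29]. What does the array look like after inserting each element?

First element -4 is already 'sorted'
Insert 15: shifted 0 elements -> [-4, 15, 26, 11, -8, 29]
Insert 26: shifted 0 elements -> [-4, 15, 26, 11, -8, 29]
Insert 11: shifted 2 elements -> [-4, 11, 15, 26, -8, 29]
Insert -8: shifted 4 elements -> [-8, -4, 11, 15, 26, 29]
Insert 29: shifted 0 elements -> [-8, -4, 11, 15, 26, 29]


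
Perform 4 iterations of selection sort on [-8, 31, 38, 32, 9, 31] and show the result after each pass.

Pass 1: Select minimum -8 at index 0, swap -> [-8, 31, 38, 32, 9, 31]
Pass 2: Select minimum 9 at index 4, swap -> [-8, 9, 38, 32, 31, 31]
Pass 3: Select minimum 31 at index 4, swap -> [-8, 9, 31, 32, 38, 31]
Pass 4: Select minimum 31 at index 5, swap -> [-8, 9, 31, 31, 38, 32]


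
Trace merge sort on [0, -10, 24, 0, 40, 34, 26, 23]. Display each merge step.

Divide and conquer:
  Merge [0] + [-10] -> [-10, 0]
  Merge [24] + [0] -> [0, 24]
  Merge [-10, 0] + [0, 24] -> [-10, 0, 0, 24]
  Merge [40] + [34] -> [34, 40]
  Merge [26] + [23] -> [23, 26]
  Merge [34, 40] + [23, 26] -> [23, 26, 34, 40]
  Merge [-10, 0, 0, 24] + [23, 26, 34, 40] -> [-10, 0, 0, 23, 24, 26, 34, 40]


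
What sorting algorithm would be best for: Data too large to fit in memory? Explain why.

Best choice: External merge sort
Reason: Minimizes disk I/O by sequential reads/writes


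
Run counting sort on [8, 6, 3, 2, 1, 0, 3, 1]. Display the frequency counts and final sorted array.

Count array: [1, 2, 1, 2, 0, 0, 1, 0, 1]
(count[i] = number of elements equal to i)
Cumulative count: [1, 3, 4, 6, 6, 6, 7, 7, 8]
Sorted: [0, 1, 1, 2, 3, 3, 6, 8]


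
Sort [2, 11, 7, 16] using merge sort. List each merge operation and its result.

Divide and conquer:
  Merge [2] + [11] -> [2, 11]
  Merge [7] + [16] -> [7, 16]
  Merge [2, 11] + [7, 16] -> [2, 7, 11, 16]


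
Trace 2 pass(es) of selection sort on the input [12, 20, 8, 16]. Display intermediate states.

Pass 1: Select minimum 8 at index 2, swap -> [8, 20, 12, 16]
Pass 2: Select minimum 12 at index 2, swap -> [8, 12, 20, 16]


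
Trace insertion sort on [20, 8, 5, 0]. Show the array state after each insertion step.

First element 20 is already 'sorted'
Insert 8: shifted 1 elements -> [8, 20, 5, 0]
Insert 5: shifted 2 elements -> [5, 8, 20, 0]
Insert 0: shifted 3 elements -> [0, 5, 8, 20]


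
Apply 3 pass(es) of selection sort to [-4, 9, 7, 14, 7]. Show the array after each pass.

Pass 1: Select minimum -4 at index 0, swap -> [-4, 9, 7, 14, 7]
Pass 2: Select minimum 7 at index 2, swap -> [-4, 7, 9, 14, 7]
Pass 3: Select minimum 7 at index 4, swap -> [-4, 7, 7, 14, 9]


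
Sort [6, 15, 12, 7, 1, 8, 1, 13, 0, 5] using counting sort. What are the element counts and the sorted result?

Count array: [1, 2, 0, 0, 0, 1, 1, 1, 1, 0, 0, 0, 1, 1, 0, 1]
(count[i] = number of elements equal to i)
Cumulative count: [1, 3, 3, 3, 3, 4, 5, 6, 7, 7, 7, 7, 8, 9, 9, 10]
Sorted: [0, 1, 1, 5, 6, 7, 8, 12, 13, 15]


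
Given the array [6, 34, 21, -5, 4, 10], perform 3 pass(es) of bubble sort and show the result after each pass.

After pass 1: [6, 21, -5, 4, 10, 34] (4 swaps)
After pass 2: [6, -5, 4, 10, 21, 34] (3 swaps)
After pass 3: [-5, 4, 6, 10, 21, 34] (2 swaps)
Total swaps: 9


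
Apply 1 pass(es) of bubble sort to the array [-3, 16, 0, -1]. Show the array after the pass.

After pass 1: [-3, 0, -1, 16] (2 swaps)
Total swaps: 2


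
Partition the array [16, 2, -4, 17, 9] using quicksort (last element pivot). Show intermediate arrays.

Partition 1: pivot=9 at index 2 -> [2, -4, 9, 17, 16]
Partition 2: pivot=-4 at index 0 -> [-4, 2, 9, 17, 16]
Partition 3: pivot=16 at index 3 -> [-4, 2, 9, 16, 17]


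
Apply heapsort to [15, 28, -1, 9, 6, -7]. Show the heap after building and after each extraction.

Build heap: [28, 15, -1, 9, 6, -7]
Extract 28: [15, 9, -1, -7, 6, 28]
Extract 15: [9, 6, -1, -7, 15, 28]
Extract 9: [6, -7, -1, 9, 15, 28]
Extract 6: [-1, -7, 6, 9, 15, 28]
Extract -1: [-7, -1, 6, 9, 15, 28]


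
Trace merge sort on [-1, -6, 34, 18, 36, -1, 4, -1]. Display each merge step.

Divide and conquer:
  Merge [-1] + [-6] -> [-6, -1]
  Merge [34] + [18] -> [18, 34]
  Merge [-6, -1] + [18, 34] -> [-6, -1, 18, 34]
  Merge [36] + [-1] -> [-1, 36]
  Merge [4] + [-1] -> [-1, 4]
  Merge [-1, 36] + [-1, 4] -> [-1, -1, 4, 36]
  Merge [-6, -1, 18, 34] + [-1, -1, 4, 36] -> [-6, -1, -1, -1, 4, 18, 34, 36]


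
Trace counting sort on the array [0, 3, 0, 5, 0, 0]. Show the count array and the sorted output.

Count array: [4, 0, 0, 1, 0, 1]
(count[i] = number of elements equal to i)
Cumulative count: [4, 4, 4, 5, 5, 6]
Sorted: [0, 0, 0, 0, 3, 5]


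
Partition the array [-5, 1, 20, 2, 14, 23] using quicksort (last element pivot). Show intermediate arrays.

Partition 1: pivot=23 at index 5 -> [-5, 1, 20, 2, 14, 23]
Partition 2: pivot=14 at index 3 -> [-5, 1, 2, 14, 20, 23]
Partition 3: pivot=2 at index 2 -> [-5, 1, 2, 14, 20, 23]
Partition 4: pivot=1 at index 1 -> [-5, 1, 2, 14, 20, 23]


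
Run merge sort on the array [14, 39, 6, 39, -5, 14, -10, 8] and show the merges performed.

Divide and conquer:
  Merge [14] + [39] -> [14, 39]
  Merge [6] + [39] -> [6, 39]
  Merge [14, 39] + [6, 39] -> [6, 14, 39, 39]
  Merge [-5] + [14] -> [-5, 14]
  Merge [-10] + [8] -> [-10, 8]
  Merge [-5, 14] + [-10, 8] -> [-10, -5, 8, 14]
  Merge [6, 14, 39, 39] + [-10, -5, 8, 14] -> [-10, -5, 6, 8, 14, 14, 39, 39]


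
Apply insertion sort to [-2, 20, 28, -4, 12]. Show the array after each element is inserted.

First element -2 is already 'sorted'
Insert 20: shifted 0 elements -> [-2, 20, 28, -4, 12]
Insert 28: shifted 0 elements -> [-2, 20, 28, -4, 12]
Insert -4: shifted 3 elements -> [-4, -2, 20, 28, 12]
Insert 12: shifted 2 elements -> [-4, -2, 12, 20, 28]


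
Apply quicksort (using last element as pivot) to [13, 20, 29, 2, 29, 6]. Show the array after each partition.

Partition 1: pivot=6 at index 1 -> [2, 6, 29, 13, 29, 20]
Partition 2: pivot=20 at index 3 -> [2, 6, 13, 20, 29, 29]
Partition 3: pivot=29 at index 5 -> [2, 6, 13, 20, 29, 29]


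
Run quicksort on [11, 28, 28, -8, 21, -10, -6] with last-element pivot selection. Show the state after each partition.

Partition 1: pivot=-6 at index 2 -> [-8, -10, -6, 11, 21, 28, 28]
Partition 2: pivot=-10 at index 0 -> [-10, -8, -6, 11, 21, 28, 28]
Partition 3: pivot=28 at index 6 -> [-10, -8, -6, 11, 21, 28, 28]
Partition 4: pivot=28 at index 5 -> [-10, -8, -6, 11, 21, 28, 28]
Partition 5: pivot=21 at index 4 -> [-10, -8, -6, 11, 21, 28, 28]


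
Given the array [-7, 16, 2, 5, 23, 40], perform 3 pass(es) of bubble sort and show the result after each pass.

After pass 1: [-7, 2, 5, 16, 23, 40] (2 swaps)
After pass 2: [-7, 2, 5, 16, 23, 40] (0 swaps)
After pass 3: [-7, 2, 5, 16, 23, 40] (0 swaps)
Total swaps: 2


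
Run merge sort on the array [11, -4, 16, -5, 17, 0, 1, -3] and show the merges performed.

Divide and conquer:
  Merge [11] + [-4] -> [-4, 11]
  Merge [16] + [-5] -> [-5, 16]
  Merge [-4, 11] + [-5, 16] -> [-5, -4, 11, 16]
  Merge [17] + [0] -> [0, 17]
  Merge [1] + [-3] -> [-3, 1]
  Merge [0, 17] + [-3, 1] -> [-3, 0, 1, 17]
  Merge [-5, -4, 11, 16] + [-3, 0, 1, 17] -> [-5, -4, -3, 0, 1, 11, 16, 17]


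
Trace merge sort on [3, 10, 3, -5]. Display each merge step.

Divide and conquer:
  Merge [3] + [10] -> [3, 10]
  Merge [3] + [-5] -> [-5, 3]
  Merge [3, 10] + [-5, 3] -> [-5, 3, 3, 10]


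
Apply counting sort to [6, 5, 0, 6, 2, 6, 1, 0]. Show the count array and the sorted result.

Count array: [2, 1, 1, 0, 0, 1, 3]
(count[i] = number of elements equal to i)
Cumulative count: [2, 3, 4, 4, 4, 5, 8]
Sorted: [0, 0, 1, 2, 5, 6, 6, 6]


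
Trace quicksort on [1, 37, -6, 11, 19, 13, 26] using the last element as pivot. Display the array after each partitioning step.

Partition 1: pivot=26 at index 5 -> [1, -6, 11, 19, 13, 26, 37]
Partition 2: pivot=13 at index 3 -> [1, -6, 11, 13, 19, 26, 37]
Partition 3: pivot=11 at index 2 -> [1, -6, 11, 13, 19, 26, 37]
Partition 4: pivot=-6 at index 0 -> [-6, 1, 11, 13, 19, 26, 37]


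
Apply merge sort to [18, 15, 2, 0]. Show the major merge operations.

Divide and conquer:
  Merge [18] + [15] -> [15, 18]
  Merge [2] + [0] -> [0, 2]
  Merge [15, 18] + [0, 2] -> [0, 2, 15, 18]


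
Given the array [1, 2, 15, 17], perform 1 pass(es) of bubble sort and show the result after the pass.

After pass 1: [1, 2, 15, 17] (0 swaps)
Total swaps: 0


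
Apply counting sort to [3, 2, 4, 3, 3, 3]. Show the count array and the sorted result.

Count array: [0, 0, 1, 4, 1]
(count[i] = number of elements equal to i)
Cumulative count: [0, 0, 1, 5, 6]
Sorted: [2, 3, 3, 3, 3, 4]


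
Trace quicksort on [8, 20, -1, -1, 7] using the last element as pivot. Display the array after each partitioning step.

Partition 1: pivot=7 at index 2 -> [-1, -1, 7, 20, 8]
Partition 2: pivot=-1 at index 1 -> [-1, -1, 7, 20, 8]
Partition 3: pivot=8 at index 3 -> [-1, -1, 7, 8, 20]


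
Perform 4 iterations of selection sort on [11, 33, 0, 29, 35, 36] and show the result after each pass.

Pass 1: Select minimum 0 at index 2, swap -> [0, 33, 11, 29, 35, 36]
Pass 2: Select minimum 11 at index 2, swap -> [0, 11, 33, 29, 35, 36]
Pass 3: Select minimum 29 at index 3, swap -> [0, 11, 29, 33, 35, 36]
Pass 4: Select minimum 33 at index 3, swap -> [0, 11, 29, 33, 35, 36]


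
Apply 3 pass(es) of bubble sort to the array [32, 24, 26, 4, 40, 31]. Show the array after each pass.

After pass 1: [24, 26, 4, 32, 31, 40] (4 swaps)
After pass 2: [24, 4, 26, 31, 32, 40] (2 swaps)
After pass 3: [4, 24, 26, 31, 32, 40] (1 swaps)
Total swaps: 7


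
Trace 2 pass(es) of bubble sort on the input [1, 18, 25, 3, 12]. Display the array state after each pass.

After pass 1: [1, 18, 3, 12, 25] (2 swaps)
After pass 2: [1, 3, 12, 18, 25] (2 swaps)
Total swaps: 4


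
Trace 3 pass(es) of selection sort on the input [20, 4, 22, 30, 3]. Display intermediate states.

Pass 1: Select minimum 3 at index 4, swap -> [3, 4, 22, 30, 20]
Pass 2: Select minimum 4 at index 1, swap -> [3, 4, 22, 30, 20]
Pass 3: Select minimum 20 at index 4, swap -> [3, 4, 20, 30, 22]


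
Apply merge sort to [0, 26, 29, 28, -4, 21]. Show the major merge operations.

Divide and conquer:
  Merge [26] + [29] -> [26, 29]
  Merge [0] + [26, 29] -> [0, 26, 29]
  Merge [-4] + [21] -> [-4, 21]
  Merge [28] + [-4, 21] -> [-4, 21, 28]
  Merge [0, 26, 29] + [-4, 21, 28] -> [-4, 0, 21, 26, 28, 29]


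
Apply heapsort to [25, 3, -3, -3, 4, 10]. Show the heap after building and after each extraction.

Build heap: [25, 4, 10, -3, 3, -3]
Extract 25: [10, 4, -3, -3, 3, 25]
Extract 10: [4, 3, -3, -3, 10, 25]
Extract 4: [3, -3, -3, 4, 10, 25]
Extract 3: [-3, -3, 3, 4, 10, 25]
Extract -3: [-3, -3, 3, 4, 10, 25]


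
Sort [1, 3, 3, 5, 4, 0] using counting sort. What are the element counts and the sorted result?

Count array: [1, 1, 0, 2, 1, 1]
(count[i] = number of elements equal to i)
Cumulative count: [1, 2, 2, 4, 5, 6]
Sorted: [0, 1, 3, 3, 4, 5]


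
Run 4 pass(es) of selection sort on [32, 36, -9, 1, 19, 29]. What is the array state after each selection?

Pass 1: Select minimum -9 at index 2, swap -> [-9, 36, 32, 1, 19, 29]
Pass 2: Select minimum 1 at index 3, swap -> [-9, 1, 32, 36, 19, 29]
Pass 3: Select minimum 19 at index 4, swap -> [-9, 1, 19, 36, 32, 29]
Pass 4: Select minimum 29 at index 5, swap -> [-9, 1, 19, 29, 32, 36]


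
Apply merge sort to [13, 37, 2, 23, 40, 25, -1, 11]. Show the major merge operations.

Divide and conquer:
  Merge [13] + [37] -> [13, 37]
  Merge [2] + [23] -> [2, 23]
  Merge [13, 37] + [2, 23] -> [2, 13, 23, 37]
  Merge [40] + [25] -> [25, 40]
  Merge [-1] + [11] -> [-1, 11]
  Merge [25, 40] + [-1, 11] -> [-1, 11, 25, 40]
  Merge [2, 13, 23, 37] + [-1, 11, 25, 40] -> [-1, 2, 11, 13, 23, 25, 37, 40]


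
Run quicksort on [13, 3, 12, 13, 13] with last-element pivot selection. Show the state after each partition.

Partition 1: pivot=13 at index 4 -> [13, 3, 12, 13, 13]
Partition 2: pivot=13 at index 3 -> [13, 3, 12, 13, 13]
Partition 3: pivot=12 at index 1 -> [3, 12, 13, 13, 13]


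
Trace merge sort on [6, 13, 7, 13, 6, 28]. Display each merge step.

Divide and conquer:
  Merge [13] + [7] -> [7, 13]
  Merge [6] + [7, 13] -> [6, 7, 13]
  Merge [6] + [28] -> [6, 28]
  Merge [13] + [6, 28] -> [6, 13, 28]
  Merge [6, 7, 13] + [6, 13, 28] -> [6, 6, 7, 13, 13, 28]


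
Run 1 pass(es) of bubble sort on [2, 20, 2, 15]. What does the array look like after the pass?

After pass 1: [2, 2, 15, 20] (2 swaps)
Total swaps: 2


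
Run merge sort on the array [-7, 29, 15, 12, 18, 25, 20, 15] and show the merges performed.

Divide and conquer:
  Merge [-7] + [29] -> [-7, 29]
  Merge [15] + [12] -> [12, 15]
  Merge [-7, 29] + [12, 15] -> [-7, 12, 15, 29]
  Merge [18] + [25] -> [18, 25]
  Merge [20] + [15] -> [15, 20]
  Merge [18, 25] + [15, 20] -> [15, 18, 20, 25]
  Merge [-7, 12, 15, 29] + [15, 18, 20, 25] -> [-7, 12, 15, 15, 18, 20, 25, 29]


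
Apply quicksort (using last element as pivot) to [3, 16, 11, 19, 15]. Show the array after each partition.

Partition 1: pivot=15 at index 2 -> [3, 11, 15, 19, 16]
Partition 2: pivot=11 at index 1 -> [3, 11, 15, 19, 16]
Partition 3: pivot=16 at index 3 -> [3, 11, 15, 16, 19]


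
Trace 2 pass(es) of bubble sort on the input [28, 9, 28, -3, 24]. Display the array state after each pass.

After pass 1: [9, 28, -3, 24, 28] (3 swaps)
After pass 2: [9, -3, 24, 28, 28] (2 swaps)
Total swaps: 5


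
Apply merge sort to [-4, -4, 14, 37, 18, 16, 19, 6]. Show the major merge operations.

Divide and conquer:
  Merge [-4] + [-4] -> [-4, -4]
  Merge [14] + [37] -> [14, 37]
  Merge [-4, -4] + [14, 37] -> [-4, -4, 14, 37]
  Merge [18] + [16] -> [16, 18]
  Merge [19] + [6] -> [6, 19]
  Merge [16, 18] + [6, 19] -> [6, 16, 18, 19]
  Merge [-4, -4, 14, 37] + [6, 16, 18, 19] -> [-4, -4, 6, 14, 16, 18, 19, 37]


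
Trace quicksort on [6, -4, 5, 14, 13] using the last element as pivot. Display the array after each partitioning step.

Partition 1: pivot=13 at index 3 -> [6, -4, 5, 13, 14]
Partition 2: pivot=5 at index 1 -> [-4, 5, 6, 13, 14]


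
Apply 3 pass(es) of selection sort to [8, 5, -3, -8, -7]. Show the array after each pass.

Pass 1: Select minimum -8 at index 3, swap -> [-8, 5, -3, 8, -7]
Pass 2: Select minimum -7 at index 4, swap -> [-8, -7, -3, 8, 5]
Pass 3: Select minimum -3 at index 2, swap -> [-8, -7, -3, 8, 5]


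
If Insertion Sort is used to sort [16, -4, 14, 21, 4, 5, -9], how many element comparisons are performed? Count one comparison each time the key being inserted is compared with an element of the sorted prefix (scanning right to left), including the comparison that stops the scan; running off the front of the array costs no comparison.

Insert -4: 16 > -4 (shift), reached front = 1 comparison(s) -> [-4, 16, 14, 21, 4, 5, -9]
Insert 14: 16 > 14 (shift), -4 <= 14 (stop) = 2 comparison(s) -> [-4, 14, 16, 21, 4, 5, -9]
Insert 21: 16 <= 21 (stop) = 1 comparison(s) -> [-4, 14, 16, 21, 4, 5, -9]
Insert 4: 21 > 4 (shift), 16 > 4 (shift), 14 > 4 (shift), -4 <= 4 (stop) = 4 comparison(s) -> [-4, 4, 14, 16, 21, 5, -9]
Insert 5: 21 > 5 (shift), 16 > 5 (shift), 14 > 5 (shift), 4 <= 5 (stop) = 4 comparison(s) -> [-4, 4, 5, 14, 16, 21, -9]
Insert -9: 21 > -9 (shift), 16 > -9 (shift), 14 > -9 (shift), 5 > -9 (shift), 4 > -9 (shift), -4 > -9 (shift), reached front = 6 comparison(s) -> [-9, -4, 4, 5, 14, 16, 21]
Total comparisons: 1 + 2 + 1 + 4 + 4 + 6 = 18


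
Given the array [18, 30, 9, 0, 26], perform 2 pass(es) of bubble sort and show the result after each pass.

After pass 1: [18, 9, 0, 26, 30] (3 swaps)
After pass 2: [9, 0, 18, 26, 30] (2 swaps)
Total swaps: 5


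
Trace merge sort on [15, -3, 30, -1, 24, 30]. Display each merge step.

Divide and conquer:
  Merge [-3] + [30] -> [-3, 30]
  Merge [15] + [-3, 30] -> [-3, 15, 30]
  Merge [24] + [30] -> [24, 30]
  Merge [-1] + [24, 30] -> [-1, 24, 30]
  Merge [-3, 15, 30] + [-1, 24, 30] -> [-3, -1, 15, 24, 30, 30]


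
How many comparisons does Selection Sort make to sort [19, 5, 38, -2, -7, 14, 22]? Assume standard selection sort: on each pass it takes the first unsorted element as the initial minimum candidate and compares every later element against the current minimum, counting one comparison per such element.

Pass 1: scan indices 1..6 for the minimum = 6 comparison(s); min is -7, place at index 0 -> [-7, 5, 38, -2, 19, 14, 22]
Pass 2: scan indices 2..6 for the minimum = 5 comparison(s); min is -2, place at index 1 -> [-7, -2, 38, 5, 19, 14, 22]
Pass 3: scan indices 3..6 for the minimum = 4 comparison(s); min is 5, place at index 2 -> [-7, -2, 5, 38, 19, 14, 22]
Pass 4: scan indices 4..6 for the minimum = 3 comparison(s); min is 14, place at index 3 -> [-7, -2, 5, 14, 19, 38, 22]
Pass 5: scan indices 5..6 for the minimum = 2 comparison(s); min is 19, place at index 4 -> [-7, -2, 5, 14, 19, 38, 22]
Pass 6: scan indices 6..6 for the minimum = 1 comparison(s); min is 22, place at index 5 -> [-7, -2, 5, 14, 19, 22, 38]
Selection sort always scans the whole unsorted suffix, so the count is (n-1) + (n-2) + ... + 1 = n(n-1)/2 = 7*6/2 = 21 regardless of the input order.
Total comparisons: 6 + 5 + 4 + 3 + 2 + 1 = 21


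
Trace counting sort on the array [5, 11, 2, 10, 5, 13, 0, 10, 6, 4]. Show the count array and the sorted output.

Count array: [1, 0, 1, 0, 1, 2, 1, 0, 0, 0, 2, 1, 0, 1]
(count[i] = number of elements equal to i)
Cumulative count: [1, 1, 2, 2, 3, 5, 6, 6, 6, 6, 8, 9, 9, 10]
Sorted: [0, 2, 4, 5, 5, 6, 10, 10, 11, 13]


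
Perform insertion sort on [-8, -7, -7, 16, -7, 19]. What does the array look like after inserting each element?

First element -8 is already 'sorted'
Insert -7: shifted 0 elements -> [-8, -7, -7, 16, -7, 19]
Insert -7: shifted 0 elements -> [-8, -7, -7, 16, -7, 19]
Insert 16: shifted 0 elements -> [-8, -7, -7, 16, -7, 19]
Insert -7: shifted 1 elements -> [-8, -7, -7, -7, 16, 19]
Insert 19: shifted 0 elements -> [-8, -7, -7, -7, 16, 19]


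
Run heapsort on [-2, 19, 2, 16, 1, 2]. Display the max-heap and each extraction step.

Build heap: [19, 16, 2, -2, 1, 2]
Extract 19: [16, 2, 2, -2, 1, 19]
Extract 16: [2, 1, 2, -2, 16, 19]
Extract 2: [2, 1, -2, 2, 16, 19]
Extract 2: [1, -2, 2, 2, 16, 19]
Extract 1: [-2, 1, 2, 2, 16, 19]


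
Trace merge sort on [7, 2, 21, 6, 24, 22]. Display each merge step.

Divide and conquer:
  Merge [2] + [21] -> [2, 21]
  Merge [7] + [2, 21] -> [2, 7, 21]
  Merge [24] + [22] -> [22, 24]
  Merge [6] + [22, 24] -> [6, 22, 24]
  Merge [2, 7, 21] + [6, 22, 24] -> [2, 6, 7, 21, 22, 24]


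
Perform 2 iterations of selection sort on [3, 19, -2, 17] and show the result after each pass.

Pass 1: Select minimum -2 at index 2, swap -> [-2, 19, 3, 17]
Pass 2: Select minimum 3 at index 2, swap -> [-2, 3, 19, 17]


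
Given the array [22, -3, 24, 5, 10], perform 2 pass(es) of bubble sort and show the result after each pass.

After pass 1: [-3, 22, 5, 10, 24] (3 swaps)
After pass 2: [-3, 5, 10, 22, 24] (2 swaps)
Total swaps: 5


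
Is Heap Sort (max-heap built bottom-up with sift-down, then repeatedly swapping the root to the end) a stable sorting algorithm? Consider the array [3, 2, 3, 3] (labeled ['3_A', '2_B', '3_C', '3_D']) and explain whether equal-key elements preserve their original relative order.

Trace Heap Sort on the labeled array (the key is the number; the letter only tracks identity):
  Build max-heap: [3_A, 3_D, 3_C, 2_B]
  Swap root 3_A to index 3, re-heapify first 3 -> [3_D, 2_B, 3_C, 3_A]
  Swap root 3_D to index 2, re-heapify first 2 -> [3_C, 2_B, 3_D, 3_A]
  Swap root 3_C to index 1, re-heapify first 1 -> [2_B, 3_C, 3_D, 3_A]
Final order: [2_B, 3_C, 3_D, 3_A]
Equal keys:
  value 3: originally 3_A, 3_C, 3_D; after sorting 3_C, 3_D, 3_A -> order changed
Equal keys were reordered, so Heap Sort is not stable: heap construction and root-to-end swaps move elements without regard to the original order of equal keys. (One such input is enough; an unstable sort may happen to preserve order on other inputs, but it gives no guarantee.)
Answer: Not stable


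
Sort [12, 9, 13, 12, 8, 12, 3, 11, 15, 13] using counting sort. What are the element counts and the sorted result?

Count array: [0, 0, 0, 1, 0, 0, 0, 0, 1, 1, 0, 1, 3, 2, 0, 1]
(count[i] = number of elements equal to i)
Cumulative count: [0, 0, 0, 1, 1, 1, 1, 1, 2, 3, 3, 4, 7, 9, 9, 10]
Sorted: [3, 8, 9, 11, 12, 12, 12, 13, 13, 15]


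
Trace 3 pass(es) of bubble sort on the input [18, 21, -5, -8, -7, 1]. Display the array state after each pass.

After pass 1: [18, -5, -8, -7, 1, 21] (4 swaps)
After pass 2: [-5, -8, -7, 1, 18, 21] (4 swaps)
After pass 3: [-8, -7, -5, 1, 18, 21] (2 swaps)
Total swaps: 10


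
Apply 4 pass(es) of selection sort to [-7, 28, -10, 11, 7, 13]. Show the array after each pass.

Pass 1: Select minimum -10 at index 2, swap -> [-10, 28, -7, 11, 7, 13]
Pass 2: Select minimum -7 at index 2, swap -> [-10, -7, 28, 11, 7, 13]
Pass 3: Select minimum 7 at index 4, swap -> [-10, -7, 7, 11, 28, 13]
Pass 4: Select minimum 11 at index 3, swap -> [-10, -7, 7, 11, 28, 13]


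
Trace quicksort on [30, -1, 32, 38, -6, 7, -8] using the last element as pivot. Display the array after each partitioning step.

Partition 1: pivot=-8 at index 0 -> [-8, -1, 32, 38, -6, 7, 30]
Partition 2: pivot=30 at index 4 -> [-8, -1, -6, 7, 30, 38, 32]
Partition 3: pivot=7 at index 3 -> [-8, -1, -6, 7, 30, 38, 32]
Partition 4: pivot=-6 at index 1 -> [-8, -6, -1, 7, 30, 38, 32]
Partition 5: pivot=32 at index 5 -> [-8, -6, -1, 7, 30, 32, 38]


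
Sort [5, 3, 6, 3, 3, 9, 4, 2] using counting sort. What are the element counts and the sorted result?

Count array: [0, 0, 1, 3, 1, 1, 1, 0, 0, 1]
(count[i] = number of elements equal to i)
Cumulative count: [0, 0, 1, 4, 5, 6, 7, 7, 7, 8]
Sorted: [2, 3, 3, 3, 4, 5, 6, 9]


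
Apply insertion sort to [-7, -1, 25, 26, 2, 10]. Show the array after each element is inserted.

First element -7 is already 'sorted'
Insert -1: shifted 0 elements -> [-7, -1, 25, 26, 2, 10]
Insert 25: shifted 0 elements -> [-7, -1, 25, 26, 2, 10]
Insert 26: shifted 0 elements -> [-7, -1, 25, 26, 2, 10]
Insert 2: shifted 2 elements -> [-7, -1, 2, 25, 26, 10]
Insert 10: shifted 2 elements -> [-7, -1, 2, 10, 25, 26]


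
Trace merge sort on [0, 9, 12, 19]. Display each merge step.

Divide and conquer:
  Merge [0] + [9] -> [0, 9]
  Merge [12] + [19] -> [12, 19]
  Merge [0, 9] + [12, 19] -> [0, 9, 12, 19]


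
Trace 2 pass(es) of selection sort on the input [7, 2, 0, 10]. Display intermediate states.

Pass 1: Select minimum 0 at index 2, swap -> [0, 2, 7, 10]
Pass 2: Select minimum 2 at index 1, swap -> [0, 2, 7, 10]


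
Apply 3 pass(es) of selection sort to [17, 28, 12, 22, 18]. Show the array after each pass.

Pass 1: Select minimum 12 at index 2, swap -> [12, 28, 17, 22, 18]
Pass 2: Select minimum 17 at index 2, swap -> [12, 17, 28, 22, 18]
Pass 3: Select minimum 18 at index 4, swap -> [12, 17, 18, 22, 28]


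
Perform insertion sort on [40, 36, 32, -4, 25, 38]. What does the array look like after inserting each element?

First element 40 is already 'sorted'
Insert 36: shifted 1 elements -> [36, 40, 32, -4, 25, 38]
Insert 32: shifted 2 elements -> [32, 36, 40, -4, 25, 38]
Insert -4: shifted 3 elements -> [-4, 32, 36, 40, 25, 38]
Insert 25: shifted 3 elements -> [-4, 25, 32, 36, 40, 38]
Insert 38: shifted 1 elements -> [-4, 25, 32, 36, 38, 40]


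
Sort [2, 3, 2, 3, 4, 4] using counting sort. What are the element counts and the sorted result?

Count array: [0, 0, 2, 2, 2]
(count[i] = number of elements equal to i)
Cumulative count: [0, 0, 2, 4, 6]
Sorted: [2, 2, 3, 3, 4, 4]


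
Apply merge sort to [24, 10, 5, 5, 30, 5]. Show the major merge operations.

Divide and conquer:
  Merge [10] + [5] -> [5, 10]
  Merge [24] + [5, 10] -> [5, 10, 24]
  Merge [30] + [5] -> [5, 30]
  Merge [5] + [5, 30] -> [5, 5, 30]
  Merge [5, 10, 24] + [5, 5, 30] -> [5, 5, 5, 10, 24, 30]


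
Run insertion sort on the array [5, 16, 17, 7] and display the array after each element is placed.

First element 5 is already 'sorted'
Insert 16: shifted 0 elements -> [5, 16, 17, 7]
Insert 17: shifted 0 elements -> [5, 16, 17, 7]
Insert 7: shifted 2 elements -> [5, 7, 16, 17]


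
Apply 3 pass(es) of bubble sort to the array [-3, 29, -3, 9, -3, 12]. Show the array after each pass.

After pass 1: [-3, -3, 9, -3, 12, 29] (4 swaps)
After pass 2: [-3, -3, -3, 9, 12, 29] (1 swaps)
After pass 3: [-3, -3, -3, 9, 12, 29] (0 swaps)
Total swaps: 5


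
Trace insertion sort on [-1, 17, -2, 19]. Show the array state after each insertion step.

First element -1 is already 'sorted'
Insert 17: shifted 0 elements -> [-1, 17, -2, 19]
Insert -2: shifted 2 elements -> [-2, -1, 17, 19]
Insert 19: shifted 0 elements -> [-2, -1, 17, 19]


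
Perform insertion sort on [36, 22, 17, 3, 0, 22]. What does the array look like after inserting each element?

First element 36 is already 'sorted'
Insert 22: shifted 1 elements -> [22, 36, 17, 3, 0, 22]
Insert 17: shifted 2 elements -> [17, 22, 36, 3, 0, 22]
Insert 3: shifted 3 elements -> [3, 17, 22, 36, 0, 22]
Insert 0: shifted 4 elements -> [0, 3, 17, 22, 36, 22]
Insert 22: shifted 1 elements -> [0, 3, 17, 22, 22, 36]


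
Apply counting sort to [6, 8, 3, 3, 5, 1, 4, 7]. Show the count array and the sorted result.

Count array: [0, 1, 0, 2, 1, 1, 1, 1, 1]
(count[i] = number of elements equal to i)
Cumulative count: [0, 1, 1, 3, 4, 5, 6, 7, 8]
Sorted: [1, 3, 3, 4, 5, 6, 7, 8]


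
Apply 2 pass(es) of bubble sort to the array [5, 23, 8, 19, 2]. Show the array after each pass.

After pass 1: [5, 8, 19, 2, 23] (3 swaps)
After pass 2: [5, 8, 2, 19, 23] (1 swaps)
Total swaps: 4


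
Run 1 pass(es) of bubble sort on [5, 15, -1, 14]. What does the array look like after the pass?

After pass 1: [5, -1, 14, 15] (2 swaps)
Total swaps: 2


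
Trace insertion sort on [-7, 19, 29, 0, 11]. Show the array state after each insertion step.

First element -7 is already 'sorted'
Insert 19: shifted 0 elements -> [-7, 19, 29, 0, 11]
Insert 29: shifted 0 elements -> [-7, 19, 29, 0, 11]
Insert 0: shifted 2 elements -> [-7, 0, 19, 29, 11]
Insert 11: shifted 2 elements -> [-7, 0, 11, 19, 29]


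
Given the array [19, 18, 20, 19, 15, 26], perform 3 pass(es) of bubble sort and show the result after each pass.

After pass 1: [18, 19, 19, 15, 20, 26] (3 swaps)
After pass 2: [18, 19, 15, 19, 20, 26] (1 swaps)
After pass 3: [18, 15, 19, 19, 20, 26] (1 swaps)
Total swaps: 5


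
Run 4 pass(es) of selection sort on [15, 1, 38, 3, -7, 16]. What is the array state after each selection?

Pass 1: Select minimum -7 at index 4, swap -> [-7, 1, 38, 3, 15, 16]
Pass 2: Select minimum 1 at index 1, swap -> [-7, 1, 38, 3, 15, 16]
Pass 3: Select minimum 3 at index 3, swap -> [-7, 1, 3, 38, 15, 16]
Pass 4: Select minimum 15 at index 4, swap -> [-7, 1, 3, 15, 38, 16]


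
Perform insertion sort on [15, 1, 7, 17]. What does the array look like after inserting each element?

First element 15 is already 'sorted'
Insert 1: shifted 1 elements -> [1, 15, 7, 17]
Insert 7: shifted 1 elements -> [1, 7, 15, 17]
Insert 17: shifted 0 elements -> [1, 7, 15, 17]


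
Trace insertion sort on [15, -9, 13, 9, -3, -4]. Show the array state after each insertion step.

First element 15 is already 'sorted'
Insert -9: shifted 1 elements -> [-9, 15, 13, 9, -3, -4]
Insert 13: shifted 1 elements -> [-9, 13, 15, 9, -3, -4]
Insert 9: shifted 2 elements -> [-9, 9, 13, 15, -3, -4]
Insert -3: shifted 3 elements -> [-9, -3, 9, 13, 15, -4]
Insert -4: shifted 4 elements -> [-9, -4, -3, 9, 13, 15]


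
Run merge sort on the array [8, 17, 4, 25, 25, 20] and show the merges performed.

Divide and conquer:
  Merge [17] + [4] -> [4, 17]
  Merge [8] + [4, 17] -> [4, 8, 17]
  Merge [25] + [20] -> [20, 25]
  Merge [25] + [20, 25] -> [20, 25, 25]
  Merge [4, 8, 17] + [20, 25, 25] -> [4, 8, 17, 20, 25, 25]


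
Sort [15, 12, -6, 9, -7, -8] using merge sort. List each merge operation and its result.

Divide and conquer:
  Merge [12] + [-6] -> [-6, 12]
  Merge [15] + [-6, 12] -> [-6, 12, 15]
  Merge [-7] + [-8] -> [-8, -7]
  Merge [9] + [-8, -7] -> [-8, -7, 9]
  Merge [-6, 12, 15] + [-8, -7, 9] -> [-8, -7, -6, 9, 12, 15]


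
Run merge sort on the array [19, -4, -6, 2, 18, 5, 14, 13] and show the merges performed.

Divide and conquer:
  Merge [19] + [-4] -> [-4, 19]
  Merge [-6] + [2] -> [-6, 2]
  Merge [-4, 19] + [-6, 2] -> [-6, -4, 2, 19]
  Merge [18] + [5] -> [5, 18]
  Merge [14] + [13] -> [13, 14]
  Merge [5, 18] + [13, 14] -> [5, 13, 14, 18]
  Merge [-6, -4, 2, 19] + [5, 13, 14, 18] -> [-6, -4, 2, 5, 13, 14, 18, 19]


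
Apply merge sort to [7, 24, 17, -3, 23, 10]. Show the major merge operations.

Divide and conquer:
  Merge [24] + [17] -> [17, 24]
  Merge [7] + [17, 24] -> [7, 17, 24]
  Merge [23] + [10] -> [10, 23]
  Merge [-3] + [10, 23] -> [-3, 10, 23]
  Merge [7, 17, 24] + [-3, 10, 23] -> [-3, 7, 10, 17, 23, 24]


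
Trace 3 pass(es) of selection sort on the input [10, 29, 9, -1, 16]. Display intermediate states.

Pass 1: Select minimum -1 at index 3, swap -> [-1, 29, 9, 10, 16]
Pass 2: Select minimum 9 at index 2, swap -> [-1, 9, 29, 10, 16]
Pass 3: Select minimum 10 at index 3, swap -> [-1, 9, 10, 29, 16]


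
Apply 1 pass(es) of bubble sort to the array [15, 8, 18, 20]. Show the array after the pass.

After pass 1: [8, 15, 18, 20] (1 swaps)
Total swaps: 1


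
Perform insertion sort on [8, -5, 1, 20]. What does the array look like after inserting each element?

First element 8 is already 'sorted'
Insert -5: shifted 1 elements -> [-5, 8, 1, 20]
Insert 1: shifted 1 elements -> [-5, 1, 8, 20]
Insert 20: shifted 0 elements -> [-5, 1, 8, 20]


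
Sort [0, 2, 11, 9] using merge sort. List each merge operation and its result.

Divide and conquer:
  Merge [0] + [2] -> [0, 2]
  Merge [11] + [9] -> [9, 11]
  Merge [0, 2] + [9, 11] -> [0, 2, 9, 11]


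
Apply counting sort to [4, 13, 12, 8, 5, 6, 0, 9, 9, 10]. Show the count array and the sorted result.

Count array: [1, 0, 0, 0, 1, 1, 1, 0, 1, 2, 1, 0, 1, 1]
(count[i] = number of elements equal to i)
Cumulative count: [1, 1, 1, 1, 2, 3, 4, 4, 5, 7, 8, 8, 9, 10]
Sorted: [0, 4, 5, 6, 8, 9, 9, 10, 12, 13]


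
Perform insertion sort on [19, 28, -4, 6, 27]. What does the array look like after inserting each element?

First element 19 is already 'sorted'
Insert 28: shifted 0 elements -> [19, 28, -4, 6, 27]
Insert -4: shifted 2 elements -> [-4, 19, 28, 6, 27]
Insert 6: shifted 2 elements -> [-4, 6, 19, 28, 27]
Insert 27: shifted 1 elements -> [-4, 6, 19, 27, 28]


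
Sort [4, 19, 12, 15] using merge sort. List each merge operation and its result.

Divide and conquer:
  Merge [4] + [19] -> [4, 19]
  Merge [12] + [15] -> [12, 15]
  Merge [4, 19] + [12, 15] -> [4, 12, 15, 19]


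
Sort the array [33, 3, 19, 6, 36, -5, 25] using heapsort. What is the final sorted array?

Build heap: [36, 33, 25, 6, 3, -5, 19]
Extract 36: [33, 19, 25, 6, 3, -5, 36]
Extract 33: [25, 19, -5, 6, 3, 33, 36]
Extract 25: [19, 6, -5, 3, 25, 33, 36]
Extract 19: [6, 3, -5, 19, 25, 33, 36]
Extract 6: [3, -5, 6, 19, 25, 33, 36]
Extract 3: [-5, 3, 6, 19, 25, 33, 36]


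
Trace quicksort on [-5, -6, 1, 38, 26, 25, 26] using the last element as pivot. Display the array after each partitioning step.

Partition 1: pivot=26 at index 5 -> [-5, -6, 1, 26, 25, 26, 38]
Partition 2: pivot=25 at index 3 -> [-5, -6, 1, 25, 26, 26, 38]
Partition 3: pivot=1 at index 2 -> [-5, -6, 1, 25, 26, 26, 38]
Partition 4: pivot=-6 at index 0 -> [-6, -5, 1, 25, 26, 26, 38]


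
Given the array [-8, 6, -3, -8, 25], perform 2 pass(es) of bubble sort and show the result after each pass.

After pass 1: [-8, -3, -8, 6, 25] (2 swaps)
After pass 2: [-8, -8, -3, 6, 25] (1 swaps)
Total swaps: 3


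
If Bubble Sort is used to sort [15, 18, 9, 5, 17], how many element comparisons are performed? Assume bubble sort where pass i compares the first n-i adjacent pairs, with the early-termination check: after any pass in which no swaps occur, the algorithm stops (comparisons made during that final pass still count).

Pass 1: compare adjacent pairs (0,1)..(3,4) = 4 comparison(s), 3 swap(s) -> [15, 9, 5, 17, 18]
Pass 2: compare adjacent pairs (0,1)..(2,3) = 3 comparison(s), 2 swap(s) -> [9, 5, 15, 17, 18]
Pass 3: compare adjacent pairs (0,1)..(1,2) = 2 comparison(s), 1 swap(s) -> [5, 9, 15, 17, 18]
Pass 4: compare adjacent pairs (0,1)..(0,1) = 1 comparison(s), 0 swap(s) -> [5, 9, 15, 17, 18]
No swaps in this pass, so bubble sort stops here.
Total comparisons: 4 + 3 + 2 + 1 = 10


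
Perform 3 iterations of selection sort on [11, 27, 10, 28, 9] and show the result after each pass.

Pass 1: Select minimum 9 at index 4, swap -> [9, 27, 10, 28, 11]
Pass 2: Select minimum 10 at index 2, swap -> [9, 10, 27, 28, 11]
Pass 3: Select minimum 11 at index 4, swap -> [9, 10, 11, 28, 27]


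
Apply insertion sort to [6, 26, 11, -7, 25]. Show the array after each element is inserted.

First element 6 is already 'sorted'
Insert 26: shifted 0 elements -> [6, 26, 11, -7, 25]
Insert 11: shifted 1 elements -> [6, 11, 26, -7, 25]
Insert -7: shifted 3 elements -> [-7, 6, 11, 26, 25]
Insert 25: shifted 1 elements -> [-7, 6, 11, 25, 26]


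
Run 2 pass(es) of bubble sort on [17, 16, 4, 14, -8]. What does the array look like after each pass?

After pass 1: [16, 4, 14, -8, 17] (4 swaps)
After pass 2: [4, 14, -8, 16, 17] (3 swaps)
Total swaps: 7


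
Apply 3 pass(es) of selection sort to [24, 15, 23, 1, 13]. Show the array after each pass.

Pass 1: Select minimum 1 at index 3, swap -> [1, 15, 23, 24, 13]
Pass 2: Select minimum 13 at index 4, swap -> [1, 13, 23, 24, 15]
Pass 3: Select minimum 15 at index 4, swap -> [1, 13, 15, 24, 23]


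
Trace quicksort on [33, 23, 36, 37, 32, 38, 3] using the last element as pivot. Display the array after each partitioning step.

Partition 1: pivot=3 at index 0 -> [3, 23, 36, 37, 32, 38, 33]
Partition 2: pivot=33 at index 3 -> [3, 23, 32, 33, 36, 38, 37]
Partition 3: pivot=32 at index 2 -> [3, 23, 32, 33, 36, 38, 37]
Partition 4: pivot=37 at index 5 -> [3, 23, 32, 33, 36, 37, 38]
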